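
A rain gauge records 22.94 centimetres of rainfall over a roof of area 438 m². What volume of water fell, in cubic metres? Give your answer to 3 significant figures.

100 cubic metres

Depth: 22.94 cm × 10 = 229.4 mm.
1 mm over 1 m² is 1 L, so volume = 229.4 × 438 = 100477.2 L = 100 m³.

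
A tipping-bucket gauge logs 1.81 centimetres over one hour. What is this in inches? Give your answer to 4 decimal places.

1 cm = 0.393701 in, so 1.81 × 0.393701 = 0.7126 in.

0.7126 in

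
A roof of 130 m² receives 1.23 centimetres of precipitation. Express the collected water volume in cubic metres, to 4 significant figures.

1.599 cubic metres

Depth: 1.23 cm × 10 = 12.3 mm.
1 mm over 1 m² is 1 L, so volume = 12.3 × 130 = 1599 L = 1.599 m³.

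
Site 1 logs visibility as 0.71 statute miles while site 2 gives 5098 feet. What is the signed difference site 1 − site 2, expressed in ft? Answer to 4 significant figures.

-1349 ft

site 1: 0.71 SM = 3748.80 ft.
Difference: 3748.80 − 5098.00 = -1349 ft.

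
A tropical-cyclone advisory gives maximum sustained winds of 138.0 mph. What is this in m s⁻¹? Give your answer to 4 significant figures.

61.69 m/s

1 mph = 0.44704 m/s, so 138.0 × 0.44704 = 61.69 m/s.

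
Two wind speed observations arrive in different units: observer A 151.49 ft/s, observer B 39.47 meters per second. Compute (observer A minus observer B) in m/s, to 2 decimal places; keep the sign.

6.70 m/s

observer A: 151.49 ft/s = 46.1742 m/s.
Difference: 46.1742 − 39.4700 = 6.70 m/s.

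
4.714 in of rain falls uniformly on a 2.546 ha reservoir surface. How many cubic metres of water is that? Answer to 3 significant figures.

3050 cubic metres

Depth: 4.714 in × 25.4 = 119.7356 mm.
Area: 2.546 ha = 25460 m².
1 mm over 1 m² is 1 L, so volume = 119.7356 × 25460 = 3048468.4 L = 3050 m³.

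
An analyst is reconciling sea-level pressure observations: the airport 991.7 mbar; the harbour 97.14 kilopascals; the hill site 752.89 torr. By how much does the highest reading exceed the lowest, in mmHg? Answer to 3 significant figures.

the airport: 991.7 mb = 743.836 mmHg.
the harbour: 97.14 kPa = 728.610 mmHg.
Spread: 752.890 − 728.610 = 24.3 mmHg.

24.3 mmHg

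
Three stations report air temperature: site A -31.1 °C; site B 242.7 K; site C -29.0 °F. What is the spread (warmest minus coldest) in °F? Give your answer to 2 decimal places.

site B: 242.7 K = -30.450 °C.
site C: -29.0 °F = -33.889 °C.
Spread: (-30.450) − (-33.889) = 3.439 °C = 6.19 °F.

6.19 °F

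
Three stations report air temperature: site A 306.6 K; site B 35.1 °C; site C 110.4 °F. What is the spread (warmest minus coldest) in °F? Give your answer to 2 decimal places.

18.19 °F

site A: 306.6 K = 33.450 °C.
site C: 110.4 °F = 43.556 °C.
Spread: 43.556 − 33.450 = 10.106 °C = 18.19 °F.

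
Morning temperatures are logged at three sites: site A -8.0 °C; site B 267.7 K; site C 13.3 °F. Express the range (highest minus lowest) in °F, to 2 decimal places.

site B: 267.7 K = -5.450 °C.
site C: 13.3 °F = -10.389 °C.
Spread: (-5.450) − (-10.389) = 4.939 °C = 8.89 °F.

8.89 °F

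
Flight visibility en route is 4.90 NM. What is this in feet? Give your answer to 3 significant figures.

29800 ft

1 nmi = 6076.12 ft, so 4.90 × 6076.12 = 29800 ft.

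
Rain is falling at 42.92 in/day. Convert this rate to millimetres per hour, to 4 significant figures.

45.42 mm/hour

42.92 in/day × 25.4 mm/in × 0.0416667 day/hour = 45.42 mm/hour.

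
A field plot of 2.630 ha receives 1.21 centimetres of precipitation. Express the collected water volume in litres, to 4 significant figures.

318200 litres

Depth: 1.21 cm × 10 = 12.1 mm.
Area: 2.630 ha = 26300 m².
1 mm over 1 m² is 1 L, so volume = 12.1 × 26300 = 318230 L ≈ 318200 L.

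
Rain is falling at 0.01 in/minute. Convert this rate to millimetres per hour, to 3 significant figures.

15.2 mm/hour

0.01 in/minute × 25.4 mm/in × 60 minute/hour = 15.2 mm/hour.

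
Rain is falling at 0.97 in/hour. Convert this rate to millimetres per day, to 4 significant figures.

591.3 mm/day

0.97 in/hour × 25.4 mm/in × 24 hour/day = 591.3 mm/day.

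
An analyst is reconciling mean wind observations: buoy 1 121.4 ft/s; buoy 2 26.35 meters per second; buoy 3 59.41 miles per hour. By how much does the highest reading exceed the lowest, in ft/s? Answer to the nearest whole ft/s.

buoy 2: 26.35 m/s = 86.45 ft/s.
buoy 3: 59.41 mph = 87.13 ft/s.
Spread: 121.40 − 86.45 = 35 ft/s.

35 ft/s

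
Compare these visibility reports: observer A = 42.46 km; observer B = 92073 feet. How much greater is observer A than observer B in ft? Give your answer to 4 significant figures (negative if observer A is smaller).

47230 ft

observer A: 42.46 km = 139304.46 ft.
Difference: 139304.46 − 92073.00 = 47230 ft.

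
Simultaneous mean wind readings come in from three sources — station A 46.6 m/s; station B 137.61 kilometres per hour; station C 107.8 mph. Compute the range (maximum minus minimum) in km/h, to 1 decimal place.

station A: 46.6 m/s = 167.760 km/h.
station C: 107.8 mph = 173.487 km/h.
Spread: 173.487 − 137.610 = 35.9 km/h.

35.9 km/h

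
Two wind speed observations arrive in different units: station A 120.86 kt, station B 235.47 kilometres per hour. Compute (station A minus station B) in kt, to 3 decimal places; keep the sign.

-6.284 kt

station B: 235.47 km/h = 127.14363 kt.
Difference: 120.86000 − 127.14363 = -6.284 kt.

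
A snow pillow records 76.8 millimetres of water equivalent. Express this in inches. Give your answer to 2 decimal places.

3.02 in

1 mm = 0.0393701 in, so 76.8 × 0.0393701 = 3.02 in.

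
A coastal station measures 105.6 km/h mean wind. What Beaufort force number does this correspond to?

Beaufort force 11

105.6 km/h = 29.3 m/s, which is Beaufort 11 (violent storm, 28.5–32.6 m/s).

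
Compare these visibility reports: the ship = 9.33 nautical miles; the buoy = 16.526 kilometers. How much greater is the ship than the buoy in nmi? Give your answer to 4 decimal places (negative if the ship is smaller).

0.4067 nmi

the buoy: 16.526 km = 8.923326 nmi.
Difference: 9.330000 − 8.923326 = 0.4067 nmi.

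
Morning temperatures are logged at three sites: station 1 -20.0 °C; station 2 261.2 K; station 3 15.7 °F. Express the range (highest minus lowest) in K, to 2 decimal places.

10.94 K

station 2: 261.2 K = -11.950 °C.
station 3: 15.7 °F = -9.056 °C.
Spread: (-9.056) − (-20.000) = 10.944 °C.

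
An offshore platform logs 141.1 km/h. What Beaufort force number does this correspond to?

Beaufort force 12

141.1 km/h = 39.2 m/s, which is Beaufort 12 (hurricane force, ≥32.7 m/s).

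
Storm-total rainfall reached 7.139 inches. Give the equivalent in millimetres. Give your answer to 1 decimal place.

181.3 mm

1 in = 25.4 mm, so 7.139 × 25.4 = 181.3 mm.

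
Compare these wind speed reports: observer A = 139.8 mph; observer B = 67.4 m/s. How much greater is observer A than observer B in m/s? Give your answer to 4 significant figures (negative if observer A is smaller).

observer A: 139.8 mph = 62.49619 m/s.
Difference: 62.49619 − 67.40000 = -4.904 m/s.

-4.904 m/s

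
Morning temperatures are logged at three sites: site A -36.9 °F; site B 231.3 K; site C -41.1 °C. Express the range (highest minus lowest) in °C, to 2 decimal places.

3.57 °C

site A: -36.9 °F = -38.278 °C.
site B: 231.3 K = -41.850 °C.
Spread: (-38.278) − (-41.850) = 3.572 °C.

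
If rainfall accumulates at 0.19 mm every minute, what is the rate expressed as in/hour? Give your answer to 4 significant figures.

0.19 mm/minute × 0.0393701 in/mm × 60 minute/hour = 0.4488 in/hour.

0.4488 in/hour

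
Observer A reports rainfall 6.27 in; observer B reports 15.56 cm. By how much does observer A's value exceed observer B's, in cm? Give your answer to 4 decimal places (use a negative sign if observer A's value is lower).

0.3658 cm

observer A: 6.27 in = 15.925800 cm.
Difference: 15.925800 − 15.560000 = 0.3658 cm.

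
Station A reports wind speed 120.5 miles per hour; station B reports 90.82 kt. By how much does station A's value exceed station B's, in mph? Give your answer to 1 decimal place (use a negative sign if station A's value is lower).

16.0 mph

station B: 90.82 kt = 104.514 mph.
Difference: 120.500 − 104.514 = 16.0 mph.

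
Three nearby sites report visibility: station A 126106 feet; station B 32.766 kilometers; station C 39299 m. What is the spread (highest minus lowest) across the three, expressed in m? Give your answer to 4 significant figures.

6533 m

station A: 126106 ft = 38437.11 m.
station B: 32.766 km = 32766.00 m.
Spread: 39299.00 − 32766.00 = 6533 m.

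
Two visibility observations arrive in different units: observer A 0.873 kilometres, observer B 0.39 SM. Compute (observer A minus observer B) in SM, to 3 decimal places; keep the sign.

observer A: 0.873 km = 0.54246 SM.
Difference: 0.54246 − 0.39000 = 0.152 SM.

0.152 SM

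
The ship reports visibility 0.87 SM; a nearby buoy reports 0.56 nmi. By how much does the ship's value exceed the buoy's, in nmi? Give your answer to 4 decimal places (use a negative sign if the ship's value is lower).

the ship: 0.87 SM = 0.756009 nmi.
Difference: 0.756009 − 0.560000 = 0.1960 nmi.

0.1960 nmi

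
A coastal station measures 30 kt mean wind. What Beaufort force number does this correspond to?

30 kt lies in the Beaufort 7 band (near gale, 28–33 kt).

Beaufort force 7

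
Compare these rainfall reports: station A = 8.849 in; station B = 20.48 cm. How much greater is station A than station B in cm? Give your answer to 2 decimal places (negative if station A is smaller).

station A: 8.849 in = 22.4765 cm.
Difference: 22.4765 − 20.4800 = 2.00 cm.

2.00 cm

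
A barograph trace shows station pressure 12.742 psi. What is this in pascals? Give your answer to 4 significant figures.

87850 Pa

1 psi = 6894.76 Pa, so 12.742 × 6894.76 = 87850 Pa.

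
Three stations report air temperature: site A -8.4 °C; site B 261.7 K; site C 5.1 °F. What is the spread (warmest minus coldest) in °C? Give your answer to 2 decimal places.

6.54 °C

site B: 261.7 K = -11.450 °C.
site C: 5.1 °F = -14.944 °C.
Spread: (-8.400) − (-14.944) = 6.544 °C.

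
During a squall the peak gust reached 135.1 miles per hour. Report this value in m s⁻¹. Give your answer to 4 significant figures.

60.40 m/s

1 mph = 0.44704 m/s, so 135.1 × 0.44704 = 60.40 m/s.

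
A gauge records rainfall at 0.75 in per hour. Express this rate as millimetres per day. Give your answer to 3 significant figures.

457 mm/day

0.75 in/hour × 25.4 mm/in × 24 hour/day = 457 mm/day.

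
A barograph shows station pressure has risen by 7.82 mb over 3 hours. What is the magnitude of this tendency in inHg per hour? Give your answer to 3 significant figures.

7.82 mb / 3 h × 0.02953 inHg/mb = 0.0770 inHg/h.

0.0770 inHg per hour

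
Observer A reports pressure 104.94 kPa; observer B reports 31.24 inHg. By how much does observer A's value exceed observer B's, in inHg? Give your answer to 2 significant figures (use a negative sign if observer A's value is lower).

-0.25 inHg

observer A: 104.94 kPa = 30.9888 inHg.
Difference: 30.9888 − 31.2400 = -0.25 inHg.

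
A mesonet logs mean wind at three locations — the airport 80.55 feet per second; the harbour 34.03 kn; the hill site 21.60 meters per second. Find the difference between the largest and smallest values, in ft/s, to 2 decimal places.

23.11 ft/s

the harbour: 34.03 kt = 57.4362 ft/s.
the hill site: 21.60 m/s = 70.8661 ft/s.
Spread: 80.5500 − 57.4362 = 23.11 ft/s.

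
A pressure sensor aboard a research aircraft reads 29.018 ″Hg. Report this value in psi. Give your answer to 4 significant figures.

14.25 psi

1 inHg = 0.491154 psi, so 29.018 × 0.491154 = 14.25 psi.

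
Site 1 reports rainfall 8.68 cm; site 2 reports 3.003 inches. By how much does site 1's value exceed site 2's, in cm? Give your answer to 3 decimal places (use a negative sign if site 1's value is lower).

1.052 cm

site 2: 3.003 in = 7.62762 cm.
Difference: 8.68000 − 7.62762 = 1.052 cm.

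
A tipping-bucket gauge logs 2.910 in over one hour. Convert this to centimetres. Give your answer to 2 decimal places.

1 in = 2.54 cm, so 2.910 × 2.54 = 7.39 cm.

7.39 cm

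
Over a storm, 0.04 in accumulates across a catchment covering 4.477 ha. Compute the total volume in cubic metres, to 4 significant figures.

45.49 cubic metres

Depth: 0.04 in × 25.4 = 1.016 mm.
Area: 4.477 ha = 44770 m².
1 mm over 1 m² is 1 L, so volume = 1.016 × 44770 = 45486.32 L = 45.49 m³.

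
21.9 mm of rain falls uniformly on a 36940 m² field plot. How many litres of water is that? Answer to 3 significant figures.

809000 litres

1 mm over 1 m² is 1 L, so volume = 21.9 × 36940 = 808986 L ≈ 809000 L.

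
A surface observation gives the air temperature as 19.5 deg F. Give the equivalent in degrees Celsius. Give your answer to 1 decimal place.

°C = (°F − 32) × 5/9 = (19.5 − 32) / 1.8 = -6.9 °C.

-6.9 °C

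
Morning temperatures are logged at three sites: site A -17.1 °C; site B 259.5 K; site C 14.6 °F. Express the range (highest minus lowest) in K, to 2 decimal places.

7.43 K

site B: 259.5 K = -13.650 °C.
site C: 14.6 °F = -9.667 °C.
Spread: (-9.667) − (-17.100) = 7.433 °C.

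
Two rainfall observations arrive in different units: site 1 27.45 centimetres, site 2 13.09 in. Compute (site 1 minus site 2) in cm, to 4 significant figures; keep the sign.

site 2: 13.09 in = 33.24860 cm.
Difference: 27.45000 − 33.24860 = -5.799 cm.

-5.799 cm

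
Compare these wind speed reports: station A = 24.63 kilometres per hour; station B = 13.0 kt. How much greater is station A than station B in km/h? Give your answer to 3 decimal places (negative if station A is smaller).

station B: 13.0 kt = 24.07600 km/h.
Difference: 24.63000 − 24.07600 = 0.554 km/h.

0.554 km/h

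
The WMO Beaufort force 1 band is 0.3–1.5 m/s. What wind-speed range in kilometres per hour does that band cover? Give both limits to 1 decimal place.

0.3–1.5 m/s × 3.6 = 1.1–5.4 km/h.

1.1 to 5.4 km/h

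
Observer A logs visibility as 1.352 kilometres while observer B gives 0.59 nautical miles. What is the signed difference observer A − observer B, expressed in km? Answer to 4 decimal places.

0.2593 km

observer B: 0.59 nmi = 1.092680 km.
Difference: 1.352000 − 1.092680 = 0.2593 km.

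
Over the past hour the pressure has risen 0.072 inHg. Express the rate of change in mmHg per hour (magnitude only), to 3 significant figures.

1.83 mmHg per hour

0.072 inHg / 1 h × 25.4 mmHg/inHg = 1.83 mmHg/h.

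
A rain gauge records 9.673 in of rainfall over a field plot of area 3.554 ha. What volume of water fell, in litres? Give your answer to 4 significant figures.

Depth: 9.673 in × 25.4 = 245.6942 mm.
Area: 3.554 ha = 35540 m².
1 mm over 1 m² is 1 L, so volume = 245.6942 × 35540 = 8731971.9 L ≈ 8732000 L.

8732000 litres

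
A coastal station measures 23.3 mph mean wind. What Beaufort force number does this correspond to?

23.3 mph = 10.4 m/s, which is Beaufort 5 (fresh breeze, 8.0–10.7 m/s).

Beaufort force 5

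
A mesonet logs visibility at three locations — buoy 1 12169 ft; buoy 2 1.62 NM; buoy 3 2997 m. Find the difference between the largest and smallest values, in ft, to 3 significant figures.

2340 ft

buoy 2: 1.62 nmi = 9843.31 ft.
buoy 3: 2997 m = 9832.68 ft.
Spread: 12169.00 − 9832.68 = 2340 ft.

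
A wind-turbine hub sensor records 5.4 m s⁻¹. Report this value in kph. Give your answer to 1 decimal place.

19.4 km/h

1 m/s = 3.6 km/h, so 5.4 × 3.6 = 19.4 km/h.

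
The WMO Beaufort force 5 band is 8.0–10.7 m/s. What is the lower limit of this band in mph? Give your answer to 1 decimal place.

17.9 mph

8.0–10.7 m/s × 2.237 = 17.9–23.9 mph.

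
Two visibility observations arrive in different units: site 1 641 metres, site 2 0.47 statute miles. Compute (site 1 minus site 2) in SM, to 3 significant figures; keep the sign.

site 1: 641 m = 0.398299 SM.
Difference: 0.398299 − 0.470000 = -0.0717 SM.

-0.0717 SM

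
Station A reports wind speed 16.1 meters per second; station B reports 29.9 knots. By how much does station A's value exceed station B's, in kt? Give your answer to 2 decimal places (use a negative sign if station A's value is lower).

1.40 kt

station A: 16.1 m/s = 31.2959 kt.
Difference: 31.2959 − 29.9000 = 1.40 kt.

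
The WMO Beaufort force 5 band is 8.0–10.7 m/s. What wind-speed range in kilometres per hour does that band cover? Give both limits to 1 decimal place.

28.8 to 38.5 km/h

8.0–10.7 m/s × 3.6 = 28.8–38.5 km/h.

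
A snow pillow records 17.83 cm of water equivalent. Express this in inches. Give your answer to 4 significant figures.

7.020 in

1 cm = 0.393701 in, so 17.83 × 0.393701 = 7.020 in.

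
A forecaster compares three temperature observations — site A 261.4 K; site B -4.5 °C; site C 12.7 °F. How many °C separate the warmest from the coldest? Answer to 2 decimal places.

site A: 261.4 K = -11.750 °C.
site C: 12.7 °F = -10.722 °C.
Spread: (-4.500) − (-11.750) = 7.250 °C.

7.25 °C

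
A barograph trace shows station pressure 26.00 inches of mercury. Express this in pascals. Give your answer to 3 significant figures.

1 inHg = 3386.39 Pa, so 26.00 × 3386.39 = 88000 Pa.

88000 Pa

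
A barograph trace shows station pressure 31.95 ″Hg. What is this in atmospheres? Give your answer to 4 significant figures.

1 inHg = 0.0334211 atm, so 31.95 × 0.0334211 = 1.068 atm.

1.068 atm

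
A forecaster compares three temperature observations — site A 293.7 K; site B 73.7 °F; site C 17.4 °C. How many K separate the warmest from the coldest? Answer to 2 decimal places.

site A: 293.7 K = 20.550 °C.
site B: 73.7 °F = 23.167 °C.
Spread: 23.167 − 17.400 = 5.767 °C.

5.77 K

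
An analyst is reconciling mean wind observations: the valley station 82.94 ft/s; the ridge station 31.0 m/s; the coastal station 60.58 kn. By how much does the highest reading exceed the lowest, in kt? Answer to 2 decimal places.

the valley station: 82.94 ft/s = 49.1406 kt.
the ridge station: 31.0 m/s = 60.2592 kt.
Spread: 60.5800 − 49.1406 = 11.44 kt.

11.44 kt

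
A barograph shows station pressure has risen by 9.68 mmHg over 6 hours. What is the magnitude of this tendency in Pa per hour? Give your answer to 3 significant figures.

215 Pa per hour

9.68 mmHg / 6 h × 133.322 Pa/mmHg = 215 Pa/h.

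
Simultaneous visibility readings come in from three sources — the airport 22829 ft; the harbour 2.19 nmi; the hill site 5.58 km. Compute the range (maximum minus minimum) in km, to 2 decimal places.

the airport: 22829 ft = 6.9583 km.
the harbour: 2.19 nmi = 4.0559 km.
Spread: 6.9583 − 4.0559 = 2.90 km.

2.90 km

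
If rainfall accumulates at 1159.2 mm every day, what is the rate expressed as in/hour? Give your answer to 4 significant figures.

1.902 in/hour

1159.2 mm/day × 0.0393701 in/mm × 0.0416667 day/hour = 1.902 in/hour.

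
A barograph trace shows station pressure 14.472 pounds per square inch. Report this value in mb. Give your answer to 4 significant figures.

997.8 mb

1 psi = 68.9476 mb, so 14.472 × 68.9476 = 997.8 mb.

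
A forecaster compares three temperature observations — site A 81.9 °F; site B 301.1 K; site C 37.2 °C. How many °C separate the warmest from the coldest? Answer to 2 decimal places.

site A: 81.9 °F = 27.722 °C.
site B: 301.1 K = 27.950 °C.
Spread: 37.200 − 27.722 = 9.478 °C.

9.48 °C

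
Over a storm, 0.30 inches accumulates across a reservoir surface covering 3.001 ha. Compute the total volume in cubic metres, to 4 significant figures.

228.7 cubic metres

Depth: 0.30 in × 25.4 = 7.62 mm.
Area: 3.001 ha = 30010 m².
1 mm over 1 m² is 1 L, so volume = 7.62 × 30010 = 228676.2 L = 228.7 m³.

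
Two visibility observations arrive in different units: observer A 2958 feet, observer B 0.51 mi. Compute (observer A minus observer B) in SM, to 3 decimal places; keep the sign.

observer A: 2958 ft = 0.56023 SM.
Difference: 0.56023 − 0.51000 = 0.050 SM.

0.050 SM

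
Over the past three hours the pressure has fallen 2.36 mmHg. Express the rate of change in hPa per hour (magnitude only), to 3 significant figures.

2.36 mmHg / 3 h × 1.33322 hPa/mmHg = 1.05 hPa/h.

1.05 hPa per hour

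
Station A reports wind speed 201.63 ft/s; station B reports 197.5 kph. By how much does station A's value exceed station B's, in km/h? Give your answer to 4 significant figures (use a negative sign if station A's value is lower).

23.74 km/h

station A: 201.63 ft/s = 221.2446 km/h.
Difference: 221.2446 − 197.5000 = 23.74 km/h.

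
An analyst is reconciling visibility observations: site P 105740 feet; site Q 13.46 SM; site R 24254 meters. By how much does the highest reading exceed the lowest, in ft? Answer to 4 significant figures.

34670 ft

site Q: 13.46 SM = 71068.80 ft.
site R: 24254 m = 79573.49 ft.
Spread: 105740.00 − 71068.80 = 34670 ft.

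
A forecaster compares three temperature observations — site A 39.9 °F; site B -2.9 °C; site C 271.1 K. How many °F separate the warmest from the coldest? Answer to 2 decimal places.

site A: 39.9 °F = 4.389 °C.
site C: 271.1 K = -2.050 °C.
Spread: 4.389 − (-2.900) = 7.289 °C = 13.12 °F.

13.12 °F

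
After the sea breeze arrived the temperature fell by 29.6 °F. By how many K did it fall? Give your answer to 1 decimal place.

A change of 1 °C equals a change of 1.8 °F: ΔK = 29.6 × 0.5556 = 16.4 K.

16.4 K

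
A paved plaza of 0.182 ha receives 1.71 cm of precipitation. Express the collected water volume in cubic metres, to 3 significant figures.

Depth: 1.71 cm × 10 = 17.1 mm.
Area: 0.182 ha = 1820 m².
1 mm over 1 m² is 1 L, so volume = 17.1 × 1820 = 31122 L = 31.1 m³.

31.1 cubic metres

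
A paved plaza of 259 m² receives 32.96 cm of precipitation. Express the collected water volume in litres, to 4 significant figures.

85370 litres

Depth: 32.96 cm × 10 = 329.6 mm.
1 mm over 1 m² is 1 L, so volume = 329.6 × 259 = 85366.4 L ≈ 85370 L.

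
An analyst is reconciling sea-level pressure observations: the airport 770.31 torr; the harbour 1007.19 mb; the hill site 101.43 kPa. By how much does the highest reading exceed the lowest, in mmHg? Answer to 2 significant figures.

the harbour: 1007.19 mb = 755.45 mmHg.
the hill site: 101.43 kPa = 760.79 mmHg.
Spread: 770.31 − 755.45 = 15 mmHg.

15 mmHg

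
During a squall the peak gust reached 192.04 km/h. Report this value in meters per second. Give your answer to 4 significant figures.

1 km/h = 0.277778 m/s, so 192.04 × 0.277778 = 53.34 m/s.

53.34 m/s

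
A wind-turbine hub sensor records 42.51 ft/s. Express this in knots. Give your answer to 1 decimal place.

1 ft/s = 0.592484 kt, so 42.51 × 0.592484 = 25.2 kt.

25.2 kt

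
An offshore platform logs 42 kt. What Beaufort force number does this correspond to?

42 kt lies in the Beaufort 9 band (strong gale, 41–47 kt).

Beaufort force 9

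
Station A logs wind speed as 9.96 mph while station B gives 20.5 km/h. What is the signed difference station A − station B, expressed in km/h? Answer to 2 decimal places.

station A: 9.96 mph = 16.0291 km/h.
Difference: 16.0291 − 20.5000 = -4.47 km/h.

-4.47 km/h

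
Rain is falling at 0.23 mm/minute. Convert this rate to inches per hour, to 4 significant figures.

0.23 mm/minute × 0.0393701 in/mm × 60 minute/hour = 0.5433 in/hour.

0.5433 in/hour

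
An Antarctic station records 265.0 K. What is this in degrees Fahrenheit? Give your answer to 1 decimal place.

17.3 °F

First to °C: -8.15 °C.
Then to °F: 17.3 °F.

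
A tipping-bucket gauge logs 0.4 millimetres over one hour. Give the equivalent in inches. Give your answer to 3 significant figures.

1 mm = 0.0393701 in, so 0.4 × 0.0393701 = 0.0157 in.

0.0157 in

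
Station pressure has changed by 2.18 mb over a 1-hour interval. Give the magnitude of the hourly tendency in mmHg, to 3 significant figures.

1.64 mmHg per hour

2.18 mb / 1 h × 0.750062 mmHg/mb = 1.64 mmHg/h.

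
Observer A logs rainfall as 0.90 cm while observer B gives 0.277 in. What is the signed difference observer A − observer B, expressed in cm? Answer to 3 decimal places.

0.196 cm

observer B: 0.277 in = 0.70358 cm.
Difference: 0.90000 − 0.70358 = 0.196 cm.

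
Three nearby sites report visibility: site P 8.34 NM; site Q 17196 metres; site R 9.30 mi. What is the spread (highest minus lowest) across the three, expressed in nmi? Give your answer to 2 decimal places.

site Q: 17196 m = 9.2851 nmi.
site R: 9.30 SM = 8.0815 nmi.
Spread: 9.2851 − 8.0815 = 1.20 nmi.

1.20 nmi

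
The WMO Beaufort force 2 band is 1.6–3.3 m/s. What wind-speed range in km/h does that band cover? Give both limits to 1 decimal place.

1.6–3.3 m/s × 3.6 = 5.8–11.9 km/h.

5.8 to 11.9 km/h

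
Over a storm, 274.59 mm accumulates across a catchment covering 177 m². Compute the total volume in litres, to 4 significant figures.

48600 litres

1 mm over 1 m² is 1 L, so volume = 274.59 × 177 = 48602.43 L ≈ 48600 L.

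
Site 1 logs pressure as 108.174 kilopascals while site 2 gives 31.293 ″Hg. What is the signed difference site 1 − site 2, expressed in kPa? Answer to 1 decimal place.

site 2: 31.293 inHg = 105.970 kPa.
Difference: 108.174 − 105.970 = 2.2 kPa.

2.2 kPa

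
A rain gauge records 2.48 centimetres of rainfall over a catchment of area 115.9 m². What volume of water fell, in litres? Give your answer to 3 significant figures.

Depth: 2.48 cm × 10 = 24.8 mm.
1 mm over 1 m² is 1 L, so volume = 24.8 × 115.9 = 2874.32 L ≈ 2870 L.

2870 litres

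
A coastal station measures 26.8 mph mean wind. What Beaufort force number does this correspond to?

26.8 mph = 12.0 m/s, which is Beaufort 6 (strong breeze, 10.8–13.8 m/s).

Beaufort force 6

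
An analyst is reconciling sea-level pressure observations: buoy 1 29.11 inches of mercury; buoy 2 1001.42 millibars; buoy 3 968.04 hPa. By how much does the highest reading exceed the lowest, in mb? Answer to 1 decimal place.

33.4 mb

buoy 1: 29.11 inHg = 985.778 mb.
buoy 3: 968.04 hPa = 968.040 mb.
Spread: 1001.420 − 968.040 = 33.4 mb.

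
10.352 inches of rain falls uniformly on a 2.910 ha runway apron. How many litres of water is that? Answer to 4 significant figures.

7652000 litres

Depth: 10.352 in × 25.4 = 262.9408 mm.
Area: 2.910 ha = 29100 m².
1 mm over 1 m² is 1 L, so volume = 262.9408 × 29100 = 7651577.3 L ≈ 7652000 L.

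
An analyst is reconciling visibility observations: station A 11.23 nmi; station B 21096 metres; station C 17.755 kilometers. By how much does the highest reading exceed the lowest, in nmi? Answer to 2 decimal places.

station B: 21096 m = 11.3909 nmi.
station C: 17.755 km = 9.5869 nmi.
Spread: 11.3909 − 9.5869 = 1.80 nmi.

1.80 nmi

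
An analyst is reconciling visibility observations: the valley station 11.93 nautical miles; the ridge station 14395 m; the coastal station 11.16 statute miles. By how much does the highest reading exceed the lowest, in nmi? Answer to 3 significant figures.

4.16 nmi

the ridge station: 14395 m = 7.7727 nmi.
the coastal station: 11.16 SM = 9.6978 nmi.
Spread: 11.9300 − 7.7727 = 4.16 nmi.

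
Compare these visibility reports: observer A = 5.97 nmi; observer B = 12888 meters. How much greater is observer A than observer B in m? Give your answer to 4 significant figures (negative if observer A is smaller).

-1832 m

observer A: 5.97 nmi = 11056.44 m.
Difference: 11056.44 − 12888.00 = -1832 m.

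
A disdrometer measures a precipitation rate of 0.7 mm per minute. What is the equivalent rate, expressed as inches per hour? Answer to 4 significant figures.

1.654 in/hour

0.7 mm/minute × 0.0393701 in/mm × 60 minute/hour = 1.654 in/hour.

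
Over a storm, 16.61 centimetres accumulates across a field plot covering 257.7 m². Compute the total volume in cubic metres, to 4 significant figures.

Depth: 16.61 cm × 10 = 166.1 mm.
1 mm over 1 m² is 1 L, so volume = 166.1 × 257.7 = 42803.97 L = 42.80 m³.

42.80 cubic metres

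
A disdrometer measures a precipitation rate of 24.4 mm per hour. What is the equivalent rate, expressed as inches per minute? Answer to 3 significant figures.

0.0160 in/minute

24.4 mm/hour × 0.0393701 in/mm × 0.0166667 hour/minute = 0.0160 in/minute.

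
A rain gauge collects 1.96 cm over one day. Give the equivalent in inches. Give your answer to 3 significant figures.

1 cm = 0.393701 in, so 1.96 × 0.393701 = 0.772 in.

0.772 in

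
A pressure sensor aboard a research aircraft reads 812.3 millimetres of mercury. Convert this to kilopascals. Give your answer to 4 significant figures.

108.3 kPa

1 mmHg = 0.133322 kPa, so 812.3 × 0.133322 = 108.3 kPa.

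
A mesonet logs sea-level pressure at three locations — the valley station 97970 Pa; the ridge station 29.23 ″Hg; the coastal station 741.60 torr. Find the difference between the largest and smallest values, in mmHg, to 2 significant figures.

the valley station: 97970 Pa = 734.835 mmHg.
the ridge station: 29.23 inHg = 742.442 mmHg.
Spread: 742.442 − 734.835 = 7.6 mmHg.

7.6 mmHg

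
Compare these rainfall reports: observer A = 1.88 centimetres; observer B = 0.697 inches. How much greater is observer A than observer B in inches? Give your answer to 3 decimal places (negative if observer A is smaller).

observer A: 1.88 cm = 0.74016 in.
Difference: 0.74016 − 0.69700 = 0.043 in.

0.043 in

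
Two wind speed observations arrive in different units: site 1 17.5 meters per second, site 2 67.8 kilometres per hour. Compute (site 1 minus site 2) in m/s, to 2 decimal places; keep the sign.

-1.33 m/s

site 2: 67.8 km/h = 18.8333 m/s.
Difference: 17.5000 − 18.8333 = -1.33 m/s.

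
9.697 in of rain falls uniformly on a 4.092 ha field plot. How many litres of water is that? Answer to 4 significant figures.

Depth: 9.697 in × 25.4 = 246.3038 mm.
Area: 4.092 ha = 40920 m².
1 mm over 1 m² is 1 L, so volume = 246.3038 × 40920 = 10078751 L ≈ 10080000 L.

10080000 litres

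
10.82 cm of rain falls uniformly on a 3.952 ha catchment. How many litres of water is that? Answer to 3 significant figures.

4280000 litres

Depth: 10.82 cm × 10 = 108.2 mm.
Area: 3.952 ha = 39520 m².
1 mm over 1 m² is 1 L, so volume = 108.2 × 39520 = 4276064 L ≈ 4280000 L.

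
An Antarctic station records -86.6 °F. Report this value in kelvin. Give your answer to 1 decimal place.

207.3 K

First to °C: -65.89 °C.
Then to K: 207.3 K.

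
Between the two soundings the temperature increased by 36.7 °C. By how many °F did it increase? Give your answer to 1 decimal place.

A change of 1 °C equals a change of 1.8 °F: Δ°F = 36.7 × 1.8 = 66.1 °F.

66.1 °F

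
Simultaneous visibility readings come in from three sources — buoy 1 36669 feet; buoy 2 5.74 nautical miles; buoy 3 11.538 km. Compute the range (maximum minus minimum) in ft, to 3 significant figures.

buoy 2: 5.74 nmi = 34876.90 ft.
buoy 3: 11.538 km = 37854.33 ft.
Spread: 37854.33 − 34876.90 = 2980 ft.

2980 ft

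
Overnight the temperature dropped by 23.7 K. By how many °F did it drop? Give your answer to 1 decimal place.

For a temperature change the 32° offset cancels: Δ°F = 23.7 × 1.8 = 42.7 °F.

42.7 °F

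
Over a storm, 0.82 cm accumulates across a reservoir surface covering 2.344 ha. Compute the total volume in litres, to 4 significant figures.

192200 litres

Depth: 0.82 cm × 10 = 8.2 mm.
Area: 2.344 ha = 23440 m².
1 mm over 1 m² is 1 L, so volume = 8.2 × 23440 = 192208 L ≈ 192200 L.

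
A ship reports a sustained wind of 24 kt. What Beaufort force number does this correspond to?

24 kt lies in the Beaufort 6 band (strong breeze, 22–27 kt).

Beaufort force 6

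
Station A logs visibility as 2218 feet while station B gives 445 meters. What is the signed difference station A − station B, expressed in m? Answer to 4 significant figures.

station A: 2218 ft = 676.046 m.
Difference: 676.046 − 445.000 = 231.0 m.

231.0 m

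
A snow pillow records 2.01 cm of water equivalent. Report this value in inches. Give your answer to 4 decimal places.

1 cm = 0.393701 in, so 2.01 × 0.393701 = 0.7913 in.

0.7913 in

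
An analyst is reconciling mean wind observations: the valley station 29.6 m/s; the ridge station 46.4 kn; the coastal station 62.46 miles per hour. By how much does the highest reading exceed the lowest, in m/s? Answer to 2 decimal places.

the ridge station: 46.4 kt = 23.8702 m/s.
the coastal station: 62.46 mph = 27.9221 m/s.
Spread: 29.6000 − 23.8702 = 5.73 m/s.

5.73 m/s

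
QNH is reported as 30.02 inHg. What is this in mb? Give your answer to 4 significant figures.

1017 mb

1 inHg = 33.8639 mb, so 30.02 × 33.8639 = 1017 mb.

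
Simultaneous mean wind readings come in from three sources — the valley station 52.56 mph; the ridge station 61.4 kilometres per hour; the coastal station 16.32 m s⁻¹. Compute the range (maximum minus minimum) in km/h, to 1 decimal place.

25.8 km/h

the valley station: 52.56 mph = 84.587 km/h.
the coastal station: 16.32 m/s = 58.752 km/h.
Spread: 84.587 − 58.752 = 25.8 km/h.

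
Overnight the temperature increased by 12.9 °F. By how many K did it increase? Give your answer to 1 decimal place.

7.2 K

A change of 1 °C equals a change of 1.8 °F: ΔK = 12.9 × 0.5556 = 7.2 K.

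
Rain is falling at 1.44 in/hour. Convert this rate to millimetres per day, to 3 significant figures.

1.44 in/hour × 25.4 mm/in × 24 hour/day = 878 mm/day.

878 mm/day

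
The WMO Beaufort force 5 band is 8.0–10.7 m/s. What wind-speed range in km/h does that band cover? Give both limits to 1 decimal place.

8.0–10.7 m/s × 3.6 = 28.8–38.5 km/h.

28.8 to 38.5 km/h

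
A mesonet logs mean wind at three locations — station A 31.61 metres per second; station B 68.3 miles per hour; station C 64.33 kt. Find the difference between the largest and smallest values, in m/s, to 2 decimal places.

2.56 m/s

station B: 68.3 mph = 30.5328 m/s.
station C: 64.33 kt = 33.0942 m/s.
Spread: 33.0942 − 30.5328 = 2.56 m/s.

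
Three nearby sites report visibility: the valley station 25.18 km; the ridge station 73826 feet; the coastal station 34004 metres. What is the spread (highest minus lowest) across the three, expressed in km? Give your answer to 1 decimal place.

11.5 km

the ridge station: 73826 ft = 22.502 km.
the coastal station: 34004 m = 34.004 km.
Spread: 34.004 − 22.502 = 11.5 km.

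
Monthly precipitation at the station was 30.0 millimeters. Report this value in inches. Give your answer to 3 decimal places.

1.181 in

1 mm = 0.0393701 in, so 30.0 × 0.0393701 = 1.181 in.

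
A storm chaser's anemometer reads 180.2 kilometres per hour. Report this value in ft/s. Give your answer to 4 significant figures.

1 km/h = 0.911344 ft/s, so 180.2 × 0.911344 = 164.2 ft/s.

164.2 ft/s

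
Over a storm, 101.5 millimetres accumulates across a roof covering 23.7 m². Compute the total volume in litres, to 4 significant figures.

1 mm over 1 m² is 1 L, so volume = 101.5 × 23.7 = 2405.55 L ≈ 2406 L.

2406 litres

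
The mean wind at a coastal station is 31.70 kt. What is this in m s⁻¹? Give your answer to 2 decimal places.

16.31 m/s

1 kt = 0.514444 m/s, so 31.70 × 0.514444 = 16.31 m/s.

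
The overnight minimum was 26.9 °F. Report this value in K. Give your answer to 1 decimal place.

270.3 K

First to °C: -2.83 °C.
Then to K: 270.3 K.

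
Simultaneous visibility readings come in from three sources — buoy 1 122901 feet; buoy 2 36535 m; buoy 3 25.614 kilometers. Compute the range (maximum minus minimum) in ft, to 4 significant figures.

buoy 2: 36535 m = 119865.49 ft.
buoy 3: 25.614 km = 84035.43 ft.
Spread: 122901.00 − 84035.43 = 38870 ft.

38870 ft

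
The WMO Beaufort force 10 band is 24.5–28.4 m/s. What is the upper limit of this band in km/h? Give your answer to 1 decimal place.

24.5–28.4 m/s × 3.6 = 88.2–102.2 km/h.

102.2 km/h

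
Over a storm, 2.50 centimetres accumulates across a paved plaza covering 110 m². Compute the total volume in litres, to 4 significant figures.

2750 litres

Depth: 2.50 cm × 10 = 25 mm.
1 mm over 1 m² is 1 L, so volume = 25 × 110 = 2750 L.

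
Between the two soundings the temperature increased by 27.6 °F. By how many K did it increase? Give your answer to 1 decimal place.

15.3 K

Converting a difference, only the 9/5 scale factor applies: ΔK = 27.6 × 0.5556 = 15.3 K.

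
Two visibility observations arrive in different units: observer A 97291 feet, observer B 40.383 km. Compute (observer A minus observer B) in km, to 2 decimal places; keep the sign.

-10.73 km

observer A: 97291 ft = 29.6543 km.
Difference: 29.6543 − 40.3830 = -10.73 km.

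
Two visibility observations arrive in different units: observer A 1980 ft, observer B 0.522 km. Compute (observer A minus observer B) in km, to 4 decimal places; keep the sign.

0.0815 km

observer A: 1980 ft = 0.603504 km.
Difference: 0.603504 − 0.522000 = 0.0815 km.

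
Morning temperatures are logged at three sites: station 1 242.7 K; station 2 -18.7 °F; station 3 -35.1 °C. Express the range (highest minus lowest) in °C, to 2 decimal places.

station 1: 242.7 K = -30.450 °C.
station 2: -18.7 °F = -28.167 °C.
Spread: (-28.167) − (-35.100) = 6.933 °C.

6.93 °C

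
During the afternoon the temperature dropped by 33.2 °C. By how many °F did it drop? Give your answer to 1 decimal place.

A change of 1 °C equals a change of 1.8 °F: Δ°F = 33.2 × 1.8 = 59.8 °F.

59.8 °F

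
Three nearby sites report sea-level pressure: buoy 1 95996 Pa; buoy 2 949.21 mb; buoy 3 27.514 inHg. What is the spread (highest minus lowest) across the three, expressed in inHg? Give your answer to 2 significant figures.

buoy 1: 95996 Pa = 28.3476 inHg.
buoy 2: 949.21 mb = 28.0302 inHg.
Spread: 28.3476 − 27.5140 = 0.83 inHg.

0.83 inHg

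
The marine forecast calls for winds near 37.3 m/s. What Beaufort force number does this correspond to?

37.3 m/s lies in the Beaufort 12 band (hurricane force, ≥32.7 m/s).

Beaufort force 12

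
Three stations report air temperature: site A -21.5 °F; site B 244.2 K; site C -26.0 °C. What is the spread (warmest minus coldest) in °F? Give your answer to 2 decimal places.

6.70 °F

site A: -21.5 °F = -29.722 °C.
site B: 244.2 K = -28.950 °C.
Spread: (-26.000) − (-29.722) = 3.722 °C = 6.70 °F.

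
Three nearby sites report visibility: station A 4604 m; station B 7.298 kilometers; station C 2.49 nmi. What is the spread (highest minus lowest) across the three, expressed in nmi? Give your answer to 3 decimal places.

station A: 4604 m = 2.48596 nmi.
station B: 7.298 km = 3.94060 nmi.
Spread: 3.94060 − 2.48596 = 1.455 nmi.

1.455 nmi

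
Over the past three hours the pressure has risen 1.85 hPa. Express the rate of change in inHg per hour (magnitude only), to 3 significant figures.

1.85 hPa / 3 h × 0.02953 inHg/hPa = 0.0182 inHg/h.

0.0182 inHg per hour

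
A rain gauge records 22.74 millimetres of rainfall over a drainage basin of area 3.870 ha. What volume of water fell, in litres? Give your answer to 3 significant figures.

Area: 3.870 ha = 38700 m².
1 mm over 1 m² is 1 L, so volume = 22.74 × 38700 = 880038 L ≈ 880000 L.

880000 litres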